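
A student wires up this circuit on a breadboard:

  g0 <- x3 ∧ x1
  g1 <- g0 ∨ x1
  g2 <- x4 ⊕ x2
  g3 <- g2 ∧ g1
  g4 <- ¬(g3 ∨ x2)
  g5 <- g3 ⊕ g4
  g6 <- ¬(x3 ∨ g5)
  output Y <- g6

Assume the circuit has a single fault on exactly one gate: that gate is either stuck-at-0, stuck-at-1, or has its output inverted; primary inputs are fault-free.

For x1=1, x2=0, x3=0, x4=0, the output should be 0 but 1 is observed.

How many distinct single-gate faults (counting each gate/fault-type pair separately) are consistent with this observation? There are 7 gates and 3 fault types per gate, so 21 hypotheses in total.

Fault-free: g0=0, g1=1, g2=0, g3=0, g4=1, g5=1, g6=0 → 0. Observed 1.
  g0: none of the 3 fault types match ✗
  g1: none of the 3 fault types match ✗
  g2: none of the 3 fault types match ✗
  g3: none of the 3 fault types match ✗
  g4: stuck-at-0, inverted output ✓; others ✗
  g5: stuck-at-0, inverted output ✓; others ✗
  g6: stuck-at-1, inverted output ✓; others ✗
Consistent faults: {g4 stuck-at-0, g4 inverted output, g5 stuck-at-0, g5 inverted output, g6 stuck-at-1, g6 inverted output} — 6 in all.

6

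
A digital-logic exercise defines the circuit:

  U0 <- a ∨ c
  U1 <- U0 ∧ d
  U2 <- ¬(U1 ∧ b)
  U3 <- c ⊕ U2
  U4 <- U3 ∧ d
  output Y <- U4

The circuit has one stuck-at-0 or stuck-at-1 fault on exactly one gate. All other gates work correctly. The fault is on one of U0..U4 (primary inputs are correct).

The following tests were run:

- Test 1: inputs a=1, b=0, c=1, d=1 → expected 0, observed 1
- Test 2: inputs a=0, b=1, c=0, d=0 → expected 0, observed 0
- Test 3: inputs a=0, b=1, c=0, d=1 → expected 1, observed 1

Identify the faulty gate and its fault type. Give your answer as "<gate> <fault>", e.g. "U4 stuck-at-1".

Fault-free values for test 1 (a=1, b=0, c=1, d=1): U0=1, U1=1, U2=1, U3=0, U4=0, giving Y=0. Observed 1.
Test 1: faults giving observed 1 are {U2 stuck-at-0, U3 stuck-at-1, U4 stuck-at-1}.
Test 2 (a=0, b=1, c=0, d=0): fault-free U0=0, U1=0, U2=1, U3=1, U4=0 → 0; observed 0. Eliminates U4 stuck-at-1.
Test 3 (a=0, b=1, c=0, d=1): fault-free U0=0, U1=0, U2=1, U3=1, U4=1 → 1; observed 1. Eliminates U2 stuck-at-0.
Only U3 stuck-at-1 is consistent with every test.

U3 stuck-at-1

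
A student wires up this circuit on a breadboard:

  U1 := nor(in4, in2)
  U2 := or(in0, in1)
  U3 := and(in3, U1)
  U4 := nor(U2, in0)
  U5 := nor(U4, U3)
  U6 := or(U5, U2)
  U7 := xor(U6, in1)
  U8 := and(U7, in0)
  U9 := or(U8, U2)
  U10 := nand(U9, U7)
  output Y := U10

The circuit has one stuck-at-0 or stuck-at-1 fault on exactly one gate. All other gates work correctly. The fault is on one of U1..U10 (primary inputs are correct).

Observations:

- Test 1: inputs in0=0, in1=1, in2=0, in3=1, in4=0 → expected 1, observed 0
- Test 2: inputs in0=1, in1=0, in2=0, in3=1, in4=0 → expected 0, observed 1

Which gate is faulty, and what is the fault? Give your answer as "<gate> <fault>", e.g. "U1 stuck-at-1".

Fault-free values for test 1 (in0=0, in1=1, in2=0, in3=1, in4=0): U1=1, U2=1, U3=1, U4=0, U5=0, U6=1, U7=0, U8=0, U9=1, U10=1, giving Y=1. Observed 0.
Test 1: faults giving observed 0 are {U6 stuck-at-0, U7 stuck-at-1, U10 stuck-at-0}.
Test 2 (in0=1, in1=0, in2=0, in3=1, in4=0): fault-free U1=1, U2=1, U3=1, U4=0, U5=0, U6=1, U7=1, U8=1, U9=1, U10=0 → 0; observed 1. Eliminates U7 stuck-at-1, U10 stuck-at-0.
Only U6 stuck-at-0 is consistent with every test.

U6 stuck-at-0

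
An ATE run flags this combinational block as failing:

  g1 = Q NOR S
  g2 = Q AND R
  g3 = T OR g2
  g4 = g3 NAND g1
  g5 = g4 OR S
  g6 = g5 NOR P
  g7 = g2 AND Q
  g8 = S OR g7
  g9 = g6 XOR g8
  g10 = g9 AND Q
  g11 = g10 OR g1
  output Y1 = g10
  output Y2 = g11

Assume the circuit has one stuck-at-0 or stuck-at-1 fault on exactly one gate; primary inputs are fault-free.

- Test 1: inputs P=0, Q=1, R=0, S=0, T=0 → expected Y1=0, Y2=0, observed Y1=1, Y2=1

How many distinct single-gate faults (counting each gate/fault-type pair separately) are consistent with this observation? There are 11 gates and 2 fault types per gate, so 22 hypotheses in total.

Fault-free: g1=0, g2=0, g3=0, g4=1, g5=1, g6=0, g7=0, g8=0, g9=0, g10=0, g11=0 → Y1=0, Y2=0. Observed Y1=1, Y2=1.
  g1: none of the 2 fault types match ✗
  g2: stuck-at-1 ✓; others ✗
  g3: none of the 2 fault types match ✗
  g4: stuck-at-0 ✓; others ✗
  g5: stuck-at-0 ✓; others ✗
  g6: stuck-at-1 ✓; others ✗
  g7: stuck-at-1 ✓; others ✗
  g8: stuck-at-1 ✓; others ✗
  g9: stuck-at-1 ✓; others ✗
  g10: stuck-at-1 ✓; others ✗
  g11: none of the 2 fault types match ✗
Consistent faults: {g2 stuck-at-1, g4 stuck-at-0, g5 stuck-at-0, g6 stuck-at-1, g7 stuck-at-1, g8 stuck-at-1, g9 stuck-at-1, g10 stuck-at-1} — 8 in all.

8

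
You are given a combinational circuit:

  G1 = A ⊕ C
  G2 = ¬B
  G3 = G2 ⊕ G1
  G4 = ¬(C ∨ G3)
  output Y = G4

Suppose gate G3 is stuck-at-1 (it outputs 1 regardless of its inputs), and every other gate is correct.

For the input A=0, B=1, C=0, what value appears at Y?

0

Propagate with G3 forced: G1=0, G2=0, G3=1 [stuck-at-1], G4=0.
So Y = 0. (Without the fault it would be 1.)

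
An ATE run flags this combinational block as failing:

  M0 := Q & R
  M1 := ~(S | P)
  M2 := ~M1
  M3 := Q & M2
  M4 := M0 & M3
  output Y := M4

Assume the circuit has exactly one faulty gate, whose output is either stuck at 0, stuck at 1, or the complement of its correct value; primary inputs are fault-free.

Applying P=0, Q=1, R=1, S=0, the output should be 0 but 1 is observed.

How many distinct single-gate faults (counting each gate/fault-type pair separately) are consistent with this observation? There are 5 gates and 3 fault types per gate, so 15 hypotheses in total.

8

Fault-free: M0=1, M1=1, M2=0, M3=0, M4=0 → 0. Observed 1.
  M0: none of the 3 fault types match ✗
  M1: stuck-at-0, inverted output ✓; others ✗
  M2: stuck-at-1, inverted output ✓; others ✗
  M3: stuck-at-1, inverted output ✓; others ✗
  M4: stuck-at-1, inverted output ✓; others ✗
Consistent faults: {M1 stuck-at-0, M1 inverted output, M2 stuck-at-1, M2 inverted output, M3 stuck-at-1, M3 inverted output, M4 stuck-at-1, M4 inverted output} — 8 in all.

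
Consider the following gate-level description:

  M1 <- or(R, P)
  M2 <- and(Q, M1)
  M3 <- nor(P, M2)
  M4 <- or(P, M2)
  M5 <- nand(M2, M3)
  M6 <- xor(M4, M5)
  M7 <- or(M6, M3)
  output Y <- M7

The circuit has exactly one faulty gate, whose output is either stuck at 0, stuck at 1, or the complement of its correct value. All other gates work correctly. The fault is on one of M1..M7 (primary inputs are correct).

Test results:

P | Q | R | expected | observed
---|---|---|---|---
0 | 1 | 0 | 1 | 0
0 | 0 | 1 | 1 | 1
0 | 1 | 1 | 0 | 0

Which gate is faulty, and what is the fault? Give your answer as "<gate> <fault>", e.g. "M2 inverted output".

Fault-free values for test 1 (P=0, Q=1, R=0): M1=0, M2=0, M3=1, M4=0, M5=1, M6=1, M7=1, giving Y=1. Observed 0.
Test 1: faults giving observed 0 are {M1 stuck-at-1, M1 inverted output, M2 stuck-at-1, M2 inverted output, M7 stuck-at-0, M7 inverted output}.
Test 2 (P=0, Q=0, R=1): fault-free M1=1, M2=0, M3=1, M4=0, M5=1, M6=1, M7=1 → 1; observed 1. Eliminates M2 stuck-at-1, M2 inverted output, M7 stuck-at-0, M7 inverted output.
Test 3 (P=0, Q=1, R=1): fault-free M1=1, M2=1, M3=0, M4=1, M5=1, M6=0, M7=0 → 0; observed 0. Eliminates M1 inverted output.
Only M1 stuck-at-1 is consistent with every test.

M1 stuck-at-1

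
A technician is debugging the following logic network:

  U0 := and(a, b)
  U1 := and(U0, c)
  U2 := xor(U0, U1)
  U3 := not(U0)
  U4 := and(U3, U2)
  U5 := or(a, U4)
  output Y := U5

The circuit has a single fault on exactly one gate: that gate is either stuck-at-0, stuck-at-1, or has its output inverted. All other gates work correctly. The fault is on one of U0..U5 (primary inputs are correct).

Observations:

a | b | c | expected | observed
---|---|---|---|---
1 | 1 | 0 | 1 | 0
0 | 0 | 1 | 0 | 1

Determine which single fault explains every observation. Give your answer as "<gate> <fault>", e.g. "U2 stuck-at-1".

Fault-free values for test 1 (a=1, b=1, c=0): U0=1, U1=0, U2=1, U3=0, U4=0, U5=1, giving Y=1. Observed 0.
Test 1: faults giving observed 0 are {U5 stuck-at-0, U5 inverted output}.
Test 2 (a=0, b=0, c=1): fault-free U0=0, U1=0, U2=0, U3=1, U4=0, U5=0 → 0; observed 1. Eliminates U5 stuck-at-0.
Only U5 inverted output is consistent with every test.

U5 inverted output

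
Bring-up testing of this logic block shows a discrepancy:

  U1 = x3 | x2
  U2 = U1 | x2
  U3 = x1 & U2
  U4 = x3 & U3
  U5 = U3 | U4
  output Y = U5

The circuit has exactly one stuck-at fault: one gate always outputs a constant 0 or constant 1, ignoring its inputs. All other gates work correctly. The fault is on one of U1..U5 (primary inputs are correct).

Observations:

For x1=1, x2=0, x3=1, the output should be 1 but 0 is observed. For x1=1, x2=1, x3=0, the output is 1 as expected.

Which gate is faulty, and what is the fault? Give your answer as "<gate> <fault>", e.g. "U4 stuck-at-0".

U1 stuck-at-0

Fault-free values for test 1 (x1=1, x2=0, x3=1): U1=1, U2=1, U3=1, U4=1, U5=1, giving Y=1. Observed 0.
Test 1: faults giving observed 0 are {U1 stuck-at-0, U2 stuck-at-0, U3 stuck-at-0, U5 stuck-at-0}.
Test 2 (x1=1, x2=1, x3=0): fault-free U1=1, U2=1, U3=1, U4=0, U5=1 → 1; observed 1. Eliminates U2 stuck-at-0, U3 stuck-at-0, U5 stuck-at-0.
Only U1 stuck-at-0 is consistent with every test.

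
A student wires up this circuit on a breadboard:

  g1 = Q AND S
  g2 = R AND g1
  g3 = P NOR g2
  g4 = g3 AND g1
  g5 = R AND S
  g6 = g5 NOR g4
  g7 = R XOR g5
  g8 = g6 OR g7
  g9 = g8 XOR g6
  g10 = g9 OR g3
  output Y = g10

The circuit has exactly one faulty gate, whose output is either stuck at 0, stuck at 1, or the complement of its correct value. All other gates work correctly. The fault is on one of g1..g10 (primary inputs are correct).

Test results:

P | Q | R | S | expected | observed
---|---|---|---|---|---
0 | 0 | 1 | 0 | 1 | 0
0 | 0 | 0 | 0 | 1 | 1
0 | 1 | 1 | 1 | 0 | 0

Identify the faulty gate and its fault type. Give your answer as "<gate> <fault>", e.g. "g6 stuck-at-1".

Fault-free values for test 1 (P=0, Q=0, R=1, S=0): g1=0, g2=0, g3=1, g4=0, g5=0, g6=1, g7=1, g8=1, g9=0, g10=1, giving Y=1. Observed 0.
Test 1: faults giving observed 0 are {g1 stuck-at-1, g1 inverted output, g2 stuck-at-1, g2 inverted output, g3 stuck-at-0, g3 inverted output, g10 stuck-at-0, g10 inverted output}.
Test 2 (P=0, Q=0, R=0, S=0): fault-free g1=0, g2=0, g3=1, g4=0, g5=0, g6=1, g7=0, g8=1, g9=0, g10=1 → 1; observed 1. Eliminates g2 stuck-at-1, g2 inverted output, g3 stuck-at-0, g3 inverted output, g10 stuck-at-0, g10 inverted output.
Test 3 (P=0, Q=1, R=1, S=1): fault-free g1=1, g2=1, g3=0, g4=0, g5=1, g6=0, g7=0, g8=0, g9=0, g10=0 → 0; observed 0. Eliminates g1 inverted output.
Only g1 stuck-at-1 is consistent with every test.

g1 stuck-at-1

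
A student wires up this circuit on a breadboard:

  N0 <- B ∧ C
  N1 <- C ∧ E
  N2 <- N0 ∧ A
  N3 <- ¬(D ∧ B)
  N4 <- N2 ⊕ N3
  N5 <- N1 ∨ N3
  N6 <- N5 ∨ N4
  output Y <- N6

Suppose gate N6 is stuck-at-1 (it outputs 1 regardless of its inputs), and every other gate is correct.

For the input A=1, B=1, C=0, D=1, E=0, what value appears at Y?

Propagate with N6 forced: N0=0, N1=0, N2=0, N3=0, N4=0, N5=0, N6=1 [stuck-at-1].
So Y = 1. (Without the fault it would be 0.)

1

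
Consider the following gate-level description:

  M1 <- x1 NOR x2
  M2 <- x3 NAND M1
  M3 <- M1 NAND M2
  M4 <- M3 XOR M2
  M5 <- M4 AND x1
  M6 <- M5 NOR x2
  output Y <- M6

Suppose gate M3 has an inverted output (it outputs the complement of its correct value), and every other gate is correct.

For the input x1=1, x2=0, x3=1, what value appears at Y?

Propagate with M3 forced: M1=0, M2=1, M3=0 [inverted output], M4=1, M5=1, M6=0.
So Y = 0. (Without the fault it would be 1.)

0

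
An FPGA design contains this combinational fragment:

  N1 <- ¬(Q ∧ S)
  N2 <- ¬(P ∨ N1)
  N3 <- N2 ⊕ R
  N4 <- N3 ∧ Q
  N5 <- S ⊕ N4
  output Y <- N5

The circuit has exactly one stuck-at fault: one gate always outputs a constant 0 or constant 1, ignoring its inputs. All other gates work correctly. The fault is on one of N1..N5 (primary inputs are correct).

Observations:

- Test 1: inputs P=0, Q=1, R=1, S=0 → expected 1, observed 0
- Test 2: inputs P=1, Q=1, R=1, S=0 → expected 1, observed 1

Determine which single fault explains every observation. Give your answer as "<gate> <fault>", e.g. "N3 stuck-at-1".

N1 stuck-at-0

Fault-free values for test 1 (P=0, Q=1, R=1, S=0): N1=1, N2=0, N3=1, N4=1, N5=1, giving Y=1. Observed 0.
Test 1: faults giving observed 0 are {N1 stuck-at-0, N2 stuck-at-1, N3 stuck-at-0, N4 stuck-at-0, N5 stuck-at-0}.
Test 2 (P=1, Q=1, R=1, S=0): fault-free N1=1, N2=0, N3=1, N4=1, N5=1 → 1; observed 1. Eliminates N2 stuck-at-1, N3 stuck-at-0, N4 stuck-at-0, N5 stuck-at-0.
Only N1 stuck-at-0 is consistent with every test.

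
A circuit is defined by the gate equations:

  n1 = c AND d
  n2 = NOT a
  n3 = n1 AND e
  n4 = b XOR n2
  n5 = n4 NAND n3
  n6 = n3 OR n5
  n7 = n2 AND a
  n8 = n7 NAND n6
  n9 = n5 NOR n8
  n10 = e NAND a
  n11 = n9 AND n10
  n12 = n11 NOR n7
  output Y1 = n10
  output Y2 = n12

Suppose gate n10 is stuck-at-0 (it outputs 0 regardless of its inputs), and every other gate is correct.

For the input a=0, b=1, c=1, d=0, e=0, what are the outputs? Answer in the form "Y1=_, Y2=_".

Y1=0, Y2=1

Propagate with n10 forced: n1=0, n2=1, n3=0, n4=0, n5=1, n6=1, n7=0, n8=1, n9=0, n10=0 [stuck-at-0], n11=0, n12=1.
So the outputs are Y1=0, Y2=1. (Without the fault they would be Y1=1, Y2=1.)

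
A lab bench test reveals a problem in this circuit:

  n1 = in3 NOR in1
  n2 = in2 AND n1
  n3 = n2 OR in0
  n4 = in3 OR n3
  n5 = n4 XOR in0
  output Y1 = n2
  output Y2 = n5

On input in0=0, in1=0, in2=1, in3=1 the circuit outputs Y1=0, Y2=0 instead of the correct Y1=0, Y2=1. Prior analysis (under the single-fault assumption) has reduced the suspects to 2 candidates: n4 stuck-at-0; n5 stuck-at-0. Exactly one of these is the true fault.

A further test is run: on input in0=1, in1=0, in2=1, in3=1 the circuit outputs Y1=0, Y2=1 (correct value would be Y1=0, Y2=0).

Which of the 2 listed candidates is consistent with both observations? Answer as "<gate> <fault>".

Evaluate each candidate on input in0=1, in1=0, in2=1, in3=1:
  n4 stuck-at-0: n1=0, n2=0, n3=1, n4=0 [stuck-at-0], n5=1 → Y1=0, Y2=1 — matches
  n5 stuck-at-0: n1=0, n2=0, n3=1, n4=1, n5=0 [stuck-at-0] → Y1=0, Y2=0 — eliminated
Only n4 stuck-at-0 reproduces the observed Y1=0, Y2=1.

n4 stuck-at-0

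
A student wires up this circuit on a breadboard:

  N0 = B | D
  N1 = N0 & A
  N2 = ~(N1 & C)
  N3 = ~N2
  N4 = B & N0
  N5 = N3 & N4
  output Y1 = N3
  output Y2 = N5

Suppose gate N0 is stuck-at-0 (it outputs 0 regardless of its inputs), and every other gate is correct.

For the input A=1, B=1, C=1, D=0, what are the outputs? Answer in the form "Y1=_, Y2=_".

Propagate with N0 forced: N0=0 [stuck-at-0], N1=0, N2=1, N3=0, N4=0, N5=0.
So the outputs are Y1=0, Y2=0. (Without the fault they would be Y1=1, Y2=1.)

Y1=0, Y2=0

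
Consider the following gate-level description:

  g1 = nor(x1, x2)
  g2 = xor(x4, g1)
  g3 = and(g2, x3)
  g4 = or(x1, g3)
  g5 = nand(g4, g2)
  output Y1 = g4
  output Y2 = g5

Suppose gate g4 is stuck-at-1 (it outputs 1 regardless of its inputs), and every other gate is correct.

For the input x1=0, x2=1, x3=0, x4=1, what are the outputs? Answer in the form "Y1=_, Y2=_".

Y1=1, Y2=0

Propagate with g4 forced: g1=0, g2=1, g3=0, g4=1 [stuck-at-1], g5=0.
So the outputs are Y1=1, Y2=0. (Without the fault they would be Y1=0, Y2=1.)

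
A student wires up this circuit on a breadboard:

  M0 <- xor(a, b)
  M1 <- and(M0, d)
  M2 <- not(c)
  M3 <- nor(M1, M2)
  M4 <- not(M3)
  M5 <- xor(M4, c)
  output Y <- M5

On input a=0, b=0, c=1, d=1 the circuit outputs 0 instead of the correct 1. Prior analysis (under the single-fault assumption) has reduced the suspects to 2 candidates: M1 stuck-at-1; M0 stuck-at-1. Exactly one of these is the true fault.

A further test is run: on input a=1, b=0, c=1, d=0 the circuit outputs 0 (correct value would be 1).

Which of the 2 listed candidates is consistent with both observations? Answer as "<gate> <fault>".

Evaluate each candidate on input a=1, b=0, c=1, d=0:
  M1 stuck-at-1: M0=1, M1=1 [stuck-at-1], M2=0, M3=0, M4=1, M5=0 → 0 — matches
  M0 stuck-at-1: M0=1 [stuck-at-1], M1=0, M2=0, M3=1, M4=0, M5=1 → 1 — eliminated
Only M1 stuck-at-1 reproduces the observed 0.

M1 stuck-at-1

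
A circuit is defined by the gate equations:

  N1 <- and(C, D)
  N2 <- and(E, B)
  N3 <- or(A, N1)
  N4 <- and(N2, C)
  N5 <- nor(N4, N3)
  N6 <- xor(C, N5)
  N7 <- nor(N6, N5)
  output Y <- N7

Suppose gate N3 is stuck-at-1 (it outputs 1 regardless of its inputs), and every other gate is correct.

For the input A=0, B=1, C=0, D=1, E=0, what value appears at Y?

1

Propagate with N3 forced: N1=0, N2=0, N3=1 [stuck-at-1], N4=0, N5=0, N6=0, N7=1.
So Y = 1. (Without the fault it would be 0.)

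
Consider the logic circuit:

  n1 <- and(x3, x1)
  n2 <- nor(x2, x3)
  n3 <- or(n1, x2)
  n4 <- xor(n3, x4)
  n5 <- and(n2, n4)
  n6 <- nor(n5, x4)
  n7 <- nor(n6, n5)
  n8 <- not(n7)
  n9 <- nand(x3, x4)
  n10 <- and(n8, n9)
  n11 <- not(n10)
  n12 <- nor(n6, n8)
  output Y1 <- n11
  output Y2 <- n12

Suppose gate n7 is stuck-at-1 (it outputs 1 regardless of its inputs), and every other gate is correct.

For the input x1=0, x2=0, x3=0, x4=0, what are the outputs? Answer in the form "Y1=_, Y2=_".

Propagate with n7 forced: n1=0, n2=1, n3=0, n4=0, n5=0, n6=1, n7=1 [stuck-at-1], n8=0, n9=1, n10=0, n11=1, n12=0.
So the outputs are Y1=1, Y2=0. (Without the fault they would be Y1=0, Y2=0.)

Y1=1, Y2=0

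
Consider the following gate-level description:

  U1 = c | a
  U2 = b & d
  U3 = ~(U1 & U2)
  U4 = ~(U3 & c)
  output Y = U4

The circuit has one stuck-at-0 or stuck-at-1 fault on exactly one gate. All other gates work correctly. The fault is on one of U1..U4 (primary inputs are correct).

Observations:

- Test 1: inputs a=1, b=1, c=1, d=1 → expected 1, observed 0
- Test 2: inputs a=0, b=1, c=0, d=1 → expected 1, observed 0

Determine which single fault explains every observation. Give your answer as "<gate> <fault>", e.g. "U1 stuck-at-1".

U4 stuck-at-0

Fault-free values for test 1 (a=1, b=1, c=1, d=1): U1=1, U2=1, U3=0, U4=1, giving Y=1. Observed 0.
Test 1: faults giving observed 0 are {U1 stuck-at-0, U2 stuck-at-0, U3 stuck-at-1, U4 stuck-at-0}.
Test 2 (a=0, b=1, c=0, d=1): fault-free U1=0, U2=1, U3=1, U4=1 → 1; observed 0. Eliminates U1 stuck-at-0, U2 stuck-at-0, U3 stuck-at-1.
Only U4 stuck-at-0 is consistent with every test.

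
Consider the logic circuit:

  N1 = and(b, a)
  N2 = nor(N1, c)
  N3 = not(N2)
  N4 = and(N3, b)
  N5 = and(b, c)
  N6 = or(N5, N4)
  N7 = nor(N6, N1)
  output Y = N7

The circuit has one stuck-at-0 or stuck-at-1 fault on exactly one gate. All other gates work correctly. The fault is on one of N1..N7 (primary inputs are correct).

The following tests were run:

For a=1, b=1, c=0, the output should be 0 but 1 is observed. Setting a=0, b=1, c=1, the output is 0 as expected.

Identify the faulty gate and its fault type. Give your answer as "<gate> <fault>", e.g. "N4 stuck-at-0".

Fault-free values for test 1 (a=1, b=1, c=0): N1=1, N2=0, N3=1, N4=1, N5=0, N6=1, N7=0, giving Y=0. Observed 1.
Test 1: faults giving observed 1 are {N1 stuck-at-0, N7 stuck-at-1}.
Test 2 (a=0, b=1, c=1): fault-free N1=0, N2=0, N3=1, N4=1, N5=1, N6=1, N7=0 → 0; observed 0. Eliminates N7 stuck-at-1.
Only N1 stuck-at-0 is consistent with every test.

N1 stuck-at-0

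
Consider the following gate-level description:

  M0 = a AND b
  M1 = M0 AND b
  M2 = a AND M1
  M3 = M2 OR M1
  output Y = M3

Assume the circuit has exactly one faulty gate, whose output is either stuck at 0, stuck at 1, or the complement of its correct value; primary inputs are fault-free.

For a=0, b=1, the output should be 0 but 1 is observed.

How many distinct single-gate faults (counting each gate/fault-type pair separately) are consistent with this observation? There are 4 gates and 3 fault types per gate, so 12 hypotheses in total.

8

Fault-free: M0=0, M1=0, M2=0, M3=0 → 0. Observed 1.
  M0 stuck-at-0: output 0 ✗
  M0 stuck-at-1: output 1 ✓
  M0 inverted output: output 1 ✓
  M1 stuck-at-0: output 0 ✗
  M1 stuck-at-1: output 1 ✓
  M1 inverted output: output 1 ✓
  M2 stuck-at-0: output 0 ✗
  M2 stuck-at-1: output 1 ✓
  M2 inverted output: output 1 ✓
  M3 stuck-at-0: output 0 ✗
  M3 stuck-at-1: output 1 ✓
  M3 inverted output: output 1 ✓
Consistent faults: {M0 stuck-at-1, M0 inverted output, M1 stuck-at-1, M1 inverted output, M2 stuck-at-1, M2 inverted output, M3 stuck-at-1, M3 inverted output} — 8 in all.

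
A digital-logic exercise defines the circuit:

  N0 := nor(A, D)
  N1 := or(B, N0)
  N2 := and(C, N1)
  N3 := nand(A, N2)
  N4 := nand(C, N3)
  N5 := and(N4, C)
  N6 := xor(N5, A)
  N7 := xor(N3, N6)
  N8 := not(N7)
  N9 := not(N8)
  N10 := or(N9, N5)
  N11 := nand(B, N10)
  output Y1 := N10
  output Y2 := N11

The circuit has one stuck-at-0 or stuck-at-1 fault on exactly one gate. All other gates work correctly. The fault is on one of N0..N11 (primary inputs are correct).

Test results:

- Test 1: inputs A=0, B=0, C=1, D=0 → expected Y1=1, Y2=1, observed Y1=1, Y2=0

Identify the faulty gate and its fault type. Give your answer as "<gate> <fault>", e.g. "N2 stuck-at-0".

N11 stuck-at-0

Fault-free values for test 1 (A=0, B=0, C=1, D=0): N0=1, N1=1, N2=1, N3=1, N4=0, N5=0, N6=0, N7=1, N8=0, N9=1, N10=1, N11=1, giving Y1=1, Y2=1. Observed Y1=1, Y2=0.
Test 1: faults giving observed Y1=1, Y2=0 are {N11 stuck-at-0}.
Only N11 stuck-at-0 is consistent with every test.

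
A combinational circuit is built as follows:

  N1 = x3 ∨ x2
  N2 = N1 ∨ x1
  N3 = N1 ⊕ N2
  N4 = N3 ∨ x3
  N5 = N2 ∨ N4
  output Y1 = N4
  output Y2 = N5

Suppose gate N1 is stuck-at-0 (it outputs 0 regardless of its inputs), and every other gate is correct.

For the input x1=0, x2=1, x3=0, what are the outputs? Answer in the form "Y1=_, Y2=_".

Propagate with N1 forced: N1=0 [stuck-at-0], N2=0, N3=0, N4=0, N5=0.
So the outputs are Y1=0, Y2=0. (Without the fault they would be Y1=0, Y2=1.)

Y1=0, Y2=0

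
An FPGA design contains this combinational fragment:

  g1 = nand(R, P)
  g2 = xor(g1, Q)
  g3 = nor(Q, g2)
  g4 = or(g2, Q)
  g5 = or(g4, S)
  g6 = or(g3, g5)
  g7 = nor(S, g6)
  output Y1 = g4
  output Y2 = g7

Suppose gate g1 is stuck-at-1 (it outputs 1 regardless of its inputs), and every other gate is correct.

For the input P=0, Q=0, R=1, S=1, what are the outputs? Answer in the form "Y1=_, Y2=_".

Y1=1, Y2=0

Propagate with g1 forced: g1=1 [stuck-at-1], g2=1, g3=0, g4=1, g5=1, g6=1, g7=0.
So the outputs are Y1=1, Y2=0. (Same as the fault-free value — the fault is masked on this input.)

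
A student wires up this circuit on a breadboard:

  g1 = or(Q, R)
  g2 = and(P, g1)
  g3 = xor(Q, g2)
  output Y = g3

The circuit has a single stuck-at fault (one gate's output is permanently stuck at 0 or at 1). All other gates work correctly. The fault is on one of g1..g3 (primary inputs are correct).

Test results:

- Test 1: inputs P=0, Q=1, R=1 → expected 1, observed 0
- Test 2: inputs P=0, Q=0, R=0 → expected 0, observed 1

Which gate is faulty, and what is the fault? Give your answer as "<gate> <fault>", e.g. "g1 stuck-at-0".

Fault-free values for test 1 (P=0, Q=1, R=1): g1=1, g2=0, g3=1, giving Y=1. Observed 0.
Test 1: faults giving observed 0 are {g2 stuck-at-1, g3 stuck-at-0}.
Test 2 (P=0, Q=0, R=0): fault-free g1=0, g2=0, g3=0 → 0; observed 1. Eliminates g3 stuck-at-0.
Only g2 stuck-at-1 is consistent with every test.

g2 stuck-at-1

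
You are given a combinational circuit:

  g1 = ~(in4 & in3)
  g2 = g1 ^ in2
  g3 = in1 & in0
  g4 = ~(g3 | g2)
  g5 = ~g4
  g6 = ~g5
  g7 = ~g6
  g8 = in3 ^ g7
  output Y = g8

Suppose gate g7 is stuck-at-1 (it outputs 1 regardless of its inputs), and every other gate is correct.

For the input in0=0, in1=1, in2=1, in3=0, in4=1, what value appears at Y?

1

Propagate with g7 forced: g1=1, g2=0, g3=0, g4=1, g5=0, g6=1, g7=1 [stuck-at-1], g8=1.
So Y = 1. (Without the fault it would be 0.)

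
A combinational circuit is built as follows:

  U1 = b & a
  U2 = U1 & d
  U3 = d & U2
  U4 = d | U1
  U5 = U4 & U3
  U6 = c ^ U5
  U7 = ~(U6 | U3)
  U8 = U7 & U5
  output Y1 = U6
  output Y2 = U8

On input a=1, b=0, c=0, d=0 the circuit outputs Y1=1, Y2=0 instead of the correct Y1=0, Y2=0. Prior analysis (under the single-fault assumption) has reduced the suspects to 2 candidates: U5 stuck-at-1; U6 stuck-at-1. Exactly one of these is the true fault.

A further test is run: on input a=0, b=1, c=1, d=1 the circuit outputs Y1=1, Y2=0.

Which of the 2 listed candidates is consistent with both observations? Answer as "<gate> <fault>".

U6 stuck-at-1

Evaluate each candidate on input a=0, b=1, c=1, d=1:
  U5 stuck-at-1: U1=0, U2=0, U3=0, U4=1, U5=1 [stuck-at-1], U6=0, U7=1, U8=1 → Y1=0, Y2=1 — eliminated
  U6 stuck-at-1: U1=0, U2=0, U3=0, U4=1, U5=0, U6=1 [stuck-at-1], U7=0, U8=0 → Y1=1, Y2=0 — matches
Only U6 stuck-at-1 reproduces the observed Y1=1, Y2=0.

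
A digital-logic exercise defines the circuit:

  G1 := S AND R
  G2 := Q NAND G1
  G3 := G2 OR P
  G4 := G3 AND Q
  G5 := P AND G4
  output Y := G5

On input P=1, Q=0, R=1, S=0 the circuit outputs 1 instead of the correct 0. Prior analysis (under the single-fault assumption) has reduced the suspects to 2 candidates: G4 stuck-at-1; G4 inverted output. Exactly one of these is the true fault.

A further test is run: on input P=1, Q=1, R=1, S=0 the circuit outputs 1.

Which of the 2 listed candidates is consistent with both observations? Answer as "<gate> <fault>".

Evaluate each candidate on input P=1, Q=1, R=1, S=0:
  G4 stuck-at-1: G1=0, G2=1, G3=1, G4=1 [stuck-at-1], G5=1 → 1 — matches
  G4 inverted output: G1=0, G2=1, G3=1, G4=0 [inverted output], G5=0 → 0 — eliminated
Only G4 stuck-at-1 reproduces the observed 1.

G4 stuck-at-1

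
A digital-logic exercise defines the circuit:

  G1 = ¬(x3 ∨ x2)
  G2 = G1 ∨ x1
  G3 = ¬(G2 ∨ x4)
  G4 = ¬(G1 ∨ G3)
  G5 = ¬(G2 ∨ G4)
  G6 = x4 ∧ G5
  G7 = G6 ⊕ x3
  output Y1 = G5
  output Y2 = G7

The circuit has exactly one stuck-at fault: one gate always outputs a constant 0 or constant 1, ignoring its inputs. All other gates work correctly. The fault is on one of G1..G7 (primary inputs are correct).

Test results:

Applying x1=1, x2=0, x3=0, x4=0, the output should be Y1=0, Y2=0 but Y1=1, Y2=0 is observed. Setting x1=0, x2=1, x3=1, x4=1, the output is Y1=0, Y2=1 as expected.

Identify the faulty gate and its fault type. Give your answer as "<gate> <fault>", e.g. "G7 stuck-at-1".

G2 stuck-at-0

Fault-free values for test 1 (x1=1, x2=0, x3=0, x4=0): G1=1, G2=1, G3=0, G4=0, G5=0, G6=0, G7=0, giving Y1=0, Y2=0. Observed Y1=1, Y2=0.
Test 1: faults giving observed Y1=1, Y2=0 are {G2 stuck-at-0, G5 stuck-at-1}.
Test 2 (x1=0, x2=1, x3=1, x4=1): fault-free G1=0, G2=0, G3=0, G4=1, G5=0, G6=0, G7=1 → Y1=0, Y2=1; observed Y1=0, Y2=1. Eliminates G5 stuck-at-1.
Only G2 stuck-at-0 is consistent with every test.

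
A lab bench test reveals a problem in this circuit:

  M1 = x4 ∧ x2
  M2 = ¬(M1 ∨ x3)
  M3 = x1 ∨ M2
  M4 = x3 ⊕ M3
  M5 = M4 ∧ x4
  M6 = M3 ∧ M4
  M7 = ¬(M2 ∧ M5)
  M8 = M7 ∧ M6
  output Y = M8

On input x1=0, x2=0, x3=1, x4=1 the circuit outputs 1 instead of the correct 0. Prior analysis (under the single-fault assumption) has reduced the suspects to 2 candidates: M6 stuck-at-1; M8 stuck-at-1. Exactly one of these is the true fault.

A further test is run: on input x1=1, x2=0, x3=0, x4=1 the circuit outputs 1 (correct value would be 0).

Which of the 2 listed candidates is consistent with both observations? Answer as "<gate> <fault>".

M8 stuck-at-1

Evaluate each candidate on input x1=1, x2=0, x3=0, x4=1:
  M6 stuck-at-1: M1=0, M2=1, M3=1, M4=1, M5=1, M6=1 [stuck-at-1], M7=0, M8=0 → 0 — eliminated
  M8 stuck-at-1: M1=0, M2=1, M3=1, M4=1, M5=1, M6=1, M7=0, M8=1 [stuck-at-1] → 1 — matches
Only M8 stuck-at-1 reproduces the observed 1.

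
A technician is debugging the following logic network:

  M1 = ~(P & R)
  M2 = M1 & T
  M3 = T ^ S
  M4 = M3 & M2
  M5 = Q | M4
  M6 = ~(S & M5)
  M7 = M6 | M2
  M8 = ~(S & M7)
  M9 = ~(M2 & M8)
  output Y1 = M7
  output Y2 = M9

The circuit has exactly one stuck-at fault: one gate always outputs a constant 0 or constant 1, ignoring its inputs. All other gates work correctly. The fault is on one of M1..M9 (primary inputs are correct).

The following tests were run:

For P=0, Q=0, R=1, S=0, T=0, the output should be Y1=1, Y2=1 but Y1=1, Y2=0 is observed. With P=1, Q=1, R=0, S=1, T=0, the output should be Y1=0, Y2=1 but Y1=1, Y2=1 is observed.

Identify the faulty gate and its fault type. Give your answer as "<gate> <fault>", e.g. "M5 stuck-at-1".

Fault-free values for test 1 (P=0, Q=0, R=1, S=0, T=0): M1=1, M2=0, M3=0, M4=0, M5=0, M6=1, M7=1, M8=1, M9=1, giving Y1=1, Y2=1. Observed Y1=1, Y2=0.
Test 1: faults giving observed Y1=1, Y2=0 are {M2 stuck-at-1, M9 stuck-at-0}.
Test 2 (P=1, Q=1, R=0, S=1, T=0): fault-free M1=1, M2=0, M3=1, M4=0, M5=1, M6=0, M7=0, M8=1, M9=1 → Y1=0, Y2=1; observed Y1=1, Y2=1. Eliminates M9 stuck-at-0.
Only M2 stuck-at-1 is consistent with every test.

M2 stuck-at-1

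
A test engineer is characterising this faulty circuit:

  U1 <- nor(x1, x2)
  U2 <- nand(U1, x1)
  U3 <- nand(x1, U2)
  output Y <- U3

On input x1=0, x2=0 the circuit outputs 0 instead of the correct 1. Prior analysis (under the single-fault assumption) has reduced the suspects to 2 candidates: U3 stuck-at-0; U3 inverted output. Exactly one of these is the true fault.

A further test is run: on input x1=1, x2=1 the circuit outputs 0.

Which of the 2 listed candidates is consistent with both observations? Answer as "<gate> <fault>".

U3 stuck-at-0

Evaluate each candidate on input x1=1, x2=1:
  U3 stuck-at-0: U1=0, U2=1, U3=0 [stuck-at-0] → 0 — matches
  U3 inverted output: U1=0, U2=1, U3=1 [inverted output] → 1 — eliminated
Only U3 stuck-at-0 reproduces the observed 0.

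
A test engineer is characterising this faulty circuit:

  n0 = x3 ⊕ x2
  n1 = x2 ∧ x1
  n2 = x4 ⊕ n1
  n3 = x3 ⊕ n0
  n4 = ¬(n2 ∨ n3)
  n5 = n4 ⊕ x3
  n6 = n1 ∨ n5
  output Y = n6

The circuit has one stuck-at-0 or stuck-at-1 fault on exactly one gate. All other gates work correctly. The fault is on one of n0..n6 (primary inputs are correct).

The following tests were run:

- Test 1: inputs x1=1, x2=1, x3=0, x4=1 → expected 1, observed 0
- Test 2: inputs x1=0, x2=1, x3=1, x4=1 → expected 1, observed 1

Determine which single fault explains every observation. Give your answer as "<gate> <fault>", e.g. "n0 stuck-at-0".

Fault-free values for test 1 (x1=1, x2=1, x3=0, x4=1): n0=1, n1=1, n2=0, n3=1, n4=0, n5=0, n6=1, giving Y=1. Observed 0.
Test 1: faults giving observed 0 are {n1 stuck-at-0, n6 stuck-at-0}.
Test 2 (x1=0, x2=1, x3=1, x4=1): fault-free n0=0, n1=0, n2=1, n3=1, n4=0, n5=1, n6=1 → 1; observed 1. Eliminates n6 stuck-at-0.
Only n1 stuck-at-0 is consistent with every test.

n1 stuck-at-0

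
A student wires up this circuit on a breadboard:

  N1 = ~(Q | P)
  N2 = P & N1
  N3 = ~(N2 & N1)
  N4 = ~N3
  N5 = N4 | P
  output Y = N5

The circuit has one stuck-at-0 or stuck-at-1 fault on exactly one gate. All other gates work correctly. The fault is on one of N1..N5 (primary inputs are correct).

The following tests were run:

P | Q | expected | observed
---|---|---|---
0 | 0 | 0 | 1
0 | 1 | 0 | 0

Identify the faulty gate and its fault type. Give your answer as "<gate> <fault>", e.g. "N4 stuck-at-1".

N2 stuck-at-1

Fault-free values for test 1 (P=0, Q=0): N1=1, N2=0, N3=1, N4=0, N5=0, giving Y=0. Observed 1.
Test 1: faults giving observed 1 are {N2 stuck-at-1, N3 stuck-at-0, N4 stuck-at-1, N5 stuck-at-1}.
Test 2 (P=0, Q=1): fault-free N1=0, N2=0, N3=1, N4=0, N5=0 → 0; observed 0. Eliminates N3 stuck-at-0, N4 stuck-at-1, N5 stuck-at-1.
Only N2 stuck-at-1 is consistent with every test.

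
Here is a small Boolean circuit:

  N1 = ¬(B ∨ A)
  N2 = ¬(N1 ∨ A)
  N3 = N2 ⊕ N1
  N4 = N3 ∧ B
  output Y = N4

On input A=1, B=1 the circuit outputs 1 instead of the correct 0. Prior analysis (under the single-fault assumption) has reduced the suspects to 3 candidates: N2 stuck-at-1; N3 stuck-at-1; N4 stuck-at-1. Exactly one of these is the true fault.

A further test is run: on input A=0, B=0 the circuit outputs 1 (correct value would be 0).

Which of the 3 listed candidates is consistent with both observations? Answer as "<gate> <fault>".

N4 stuck-at-1

Evaluate each candidate on input A=0, B=0:
  N2 stuck-at-1: N1=1, N2=1 [stuck-at-1], N3=0, N4=0 → 0 — eliminated
  N3 stuck-at-1: N1=1, N2=0, N3=1 [stuck-at-1], N4=0 → 0 — eliminated
  N4 stuck-at-1: N1=1, N2=0, N3=1, N4=1 [stuck-at-1] → 1 — matches
Only N4 stuck-at-1 reproduces the observed 1.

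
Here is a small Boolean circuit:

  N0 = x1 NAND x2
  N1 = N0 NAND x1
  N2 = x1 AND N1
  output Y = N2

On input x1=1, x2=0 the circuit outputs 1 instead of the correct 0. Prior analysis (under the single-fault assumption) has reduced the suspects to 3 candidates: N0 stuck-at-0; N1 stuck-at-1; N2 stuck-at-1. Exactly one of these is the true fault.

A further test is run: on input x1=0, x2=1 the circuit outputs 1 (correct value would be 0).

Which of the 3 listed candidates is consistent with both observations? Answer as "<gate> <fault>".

N2 stuck-at-1

Evaluate each candidate on input x1=0, x2=1:
  N0 stuck-at-0: N0=0 [stuck-at-0], N1=1, N2=0 → 0 — eliminated
  N1 stuck-at-1: N0=1, N1=1 [stuck-at-1], N2=0 → 0 — eliminated
  N2 stuck-at-1: N0=1, N1=1, N2=1 [stuck-at-1] → 1 — matches
Only N2 stuck-at-1 reproduces the observed 1.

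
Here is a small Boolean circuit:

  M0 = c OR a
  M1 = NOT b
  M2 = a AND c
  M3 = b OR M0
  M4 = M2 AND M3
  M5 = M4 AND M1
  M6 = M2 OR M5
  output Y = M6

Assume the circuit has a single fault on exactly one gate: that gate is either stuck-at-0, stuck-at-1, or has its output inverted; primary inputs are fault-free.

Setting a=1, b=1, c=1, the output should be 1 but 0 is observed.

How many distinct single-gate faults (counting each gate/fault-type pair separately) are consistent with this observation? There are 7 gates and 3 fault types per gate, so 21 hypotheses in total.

Fault-free: M0=1, M1=0, M2=1, M3=1, M4=1, M5=0, M6=1 → 1. Observed 0.
  M0: none of the 3 fault types match ✗
  M1: none of the 3 fault types match ✗
  M2: stuck-at-0, inverted output ✓; others ✗
  M3: none of the 3 fault types match ✗
  M4: none of the 3 fault types match ✗
  M5: none of the 3 fault types match ✗
  M6: stuck-at-0, inverted output ✓; others ✗
Consistent faults: {M2 stuck-at-0, M2 inverted output, M6 stuck-at-0, M6 inverted output} — 4 in all.

4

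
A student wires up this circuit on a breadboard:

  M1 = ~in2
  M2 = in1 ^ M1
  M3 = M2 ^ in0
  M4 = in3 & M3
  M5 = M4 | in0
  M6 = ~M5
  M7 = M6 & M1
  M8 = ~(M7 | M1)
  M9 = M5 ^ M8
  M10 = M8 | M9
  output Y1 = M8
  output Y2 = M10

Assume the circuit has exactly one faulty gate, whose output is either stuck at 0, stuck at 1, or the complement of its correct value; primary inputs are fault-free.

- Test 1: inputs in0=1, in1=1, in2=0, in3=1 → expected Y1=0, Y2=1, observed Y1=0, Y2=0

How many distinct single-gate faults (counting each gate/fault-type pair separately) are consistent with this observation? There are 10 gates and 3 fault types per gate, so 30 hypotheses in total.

Fault-free: M1=1, M2=0, M3=1, M4=1, M5=1, M6=0, M7=0, M8=0, M9=1, M10=1 → Y1=0, Y2=1. Observed Y1=0, Y2=0.
  M1: none of the 3 fault types match ✗
  M2: none of the 3 fault types match ✗
  M3: none of the 3 fault types match ✗
  M4: none of the 3 fault types match ✗
  M5: stuck-at-0, inverted output ✓; others ✗
  M6: none of the 3 fault types match ✗
  M7: none of the 3 fault types match ✗
  M8: none of the 3 fault types match ✗
  M9: stuck-at-0, inverted output ✓; others ✗
  M10: stuck-at-0, inverted output ✓; others ✗
Consistent faults: {M5 stuck-at-0, M5 inverted output, M9 stuck-at-0, M9 inverted output, M10 stuck-at-0, M10 inverted output} — 6 in all.

6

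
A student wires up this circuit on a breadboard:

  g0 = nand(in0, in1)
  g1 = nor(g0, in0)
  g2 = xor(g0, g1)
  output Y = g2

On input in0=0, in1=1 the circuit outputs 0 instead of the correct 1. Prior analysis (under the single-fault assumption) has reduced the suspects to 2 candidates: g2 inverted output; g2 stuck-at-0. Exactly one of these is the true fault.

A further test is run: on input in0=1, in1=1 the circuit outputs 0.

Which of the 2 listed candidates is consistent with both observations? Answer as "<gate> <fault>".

Evaluate each candidate on input in0=1, in1=1:
  g2 inverted output: g0=0, g1=0, g2=1 [inverted output] → 1 — eliminated
  g2 stuck-at-0: g0=0, g1=0, g2=0 [stuck-at-0] → 0 — matches
Only g2 stuck-at-0 reproduces the observed 0.

g2 stuck-at-0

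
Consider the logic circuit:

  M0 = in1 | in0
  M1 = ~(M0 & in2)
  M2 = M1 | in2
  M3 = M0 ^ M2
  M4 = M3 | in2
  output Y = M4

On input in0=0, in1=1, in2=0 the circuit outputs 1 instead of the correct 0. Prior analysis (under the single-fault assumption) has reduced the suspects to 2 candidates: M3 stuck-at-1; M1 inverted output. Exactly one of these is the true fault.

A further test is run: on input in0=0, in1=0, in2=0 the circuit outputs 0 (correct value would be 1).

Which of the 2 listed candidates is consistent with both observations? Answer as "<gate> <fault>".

M1 inverted output

Evaluate each candidate on input in0=0, in1=0, in2=0:
  M3 stuck-at-1: M0=0, M1=1, M2=1, M3=1 [stuck-at-1], M4=1 → 1 — eliminated
  M1 inverted output: M0=0, M1=0 [inverted output], M2=0, M3=0, M4=0 → 0 — matches
Only M1 inverted output reproduces the observed 0.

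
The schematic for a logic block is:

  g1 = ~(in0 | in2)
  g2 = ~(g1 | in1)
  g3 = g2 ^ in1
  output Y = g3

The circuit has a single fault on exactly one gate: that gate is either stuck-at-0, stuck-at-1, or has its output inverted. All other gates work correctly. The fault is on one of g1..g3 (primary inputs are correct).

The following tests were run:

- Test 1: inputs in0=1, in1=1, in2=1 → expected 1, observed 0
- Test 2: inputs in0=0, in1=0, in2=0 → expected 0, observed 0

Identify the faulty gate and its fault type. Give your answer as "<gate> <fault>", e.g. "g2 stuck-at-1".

g3 stuck-at-0

Fault-free values for test 1 (in0=1, in1=1, in2=1): g1=0, g2=0, g3=1, giving Y=1. Observed 0.
Test 1: faults giving observed 0 are {g2 stuck-at-1, g2 inverted output, g3 stuck-at-0, g3 inverted output}.
Test 2 (in0=0, in1=0, in2=0): fault-free g1=1, g2=0, g3=0 → 0; observed 0. Eliminates g2 stuck-at-1, g2 inverted output, g3 inverted output.
Only g3 stuck-at-0 is consistent with every test.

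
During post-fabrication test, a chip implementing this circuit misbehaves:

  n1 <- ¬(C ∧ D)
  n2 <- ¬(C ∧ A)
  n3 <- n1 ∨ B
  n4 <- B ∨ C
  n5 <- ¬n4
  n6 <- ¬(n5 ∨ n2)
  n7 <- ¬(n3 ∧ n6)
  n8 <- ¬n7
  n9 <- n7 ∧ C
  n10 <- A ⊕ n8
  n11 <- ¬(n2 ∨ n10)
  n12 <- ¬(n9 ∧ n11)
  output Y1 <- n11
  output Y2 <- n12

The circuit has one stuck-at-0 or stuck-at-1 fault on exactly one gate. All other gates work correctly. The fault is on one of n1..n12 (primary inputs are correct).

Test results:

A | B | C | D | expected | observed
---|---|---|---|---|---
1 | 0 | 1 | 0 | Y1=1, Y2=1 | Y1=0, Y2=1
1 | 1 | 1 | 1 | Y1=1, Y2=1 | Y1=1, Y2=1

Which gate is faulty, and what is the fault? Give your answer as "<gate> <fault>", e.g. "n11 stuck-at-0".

Fault-free values for test 1 (A=1, B=0, C=1, D=0): n1=1, n2=0, n3=1, n4=1, n5=0, n6=1, n7=0, n8=1, n9=0, n10=0, n11=1, n12=1, giving Y1=1, Y2=1. Observed Y1=0, Y2=1.
Test 1: faults giving observed Y1=0, Y2=1 are {n1 stuck-at-0, n2 stuck-at-1, n3 stuck-at-0, n4 stuck-at-0, n5 stuck-at-1, n6 stuck-at-0, n7 stuck-at-1, n8 stuck-at-0, n10 stuck-at-1, n11 stuck-at-0}.
Test 2 (A=1, B=1, C=1, D=1): fault-free n1=0, n2=0, n3=1, n4=1, n5=0, n6=1, n7=0, n8=1, n9=0, n10=0, n11=1, n12=1 → Y1=1, Y2=1; observed Y1=1, Y2=1. Eliminates n2 stuck-at-1, n3 stuck-at-0, n4 stuck-at-0, n5 stuck-at-1, n6 stuck-at-0, n7 stuck-at-1, n8 stuck-at-0, n10 stuck-at-1, n11 stuck-at-0.
Only n1 stuck-at-0 is consistent with every test.

n1 stuck-at-0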